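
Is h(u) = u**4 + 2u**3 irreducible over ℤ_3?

No

Check for roots in ℤ_3: h(0) = 0 → root; h(1) = 0 → root; h(2) = 2.
h(0) = 0, so (u) divides h(u); h is reducible.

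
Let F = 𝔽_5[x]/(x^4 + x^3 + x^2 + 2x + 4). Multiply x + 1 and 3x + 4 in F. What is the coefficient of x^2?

Multiply in 𝔽_5[x]: (x + 1)·(3x + 4) = 3x^2 + 2x + 4.
Reduced: 3x^2 + 2x + 4.

3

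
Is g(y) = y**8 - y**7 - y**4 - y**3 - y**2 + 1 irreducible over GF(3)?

Check for roots in GF(3): g(0) = 1; g(1) = 1; g(2) = 2.
No roots, so no linear factors.
Monic irreducibles of degree 2 over GF(3): y**2 + 1, y**2 + y - 1, y**2 - y - 1.
None of them divide g (all give nonzero remainder).
Degree-3 irreducible divisors: test the 8 monic irreducibles of degree 3 over GF(3).
None of them divide g (all give nonzero remainder).
Degree-4 irreducible divisors: test the 18 monic irreducibles of degree 4 over GF(3).
None of them divide g (all give nonzero remainder).
No irreducible factor of degree ≤ 4 exists, so g is irreducible over GF(3).

Yes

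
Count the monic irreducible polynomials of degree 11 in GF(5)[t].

Gauss's count: N_{5}(11) = (1/11) Σ_{d|11} μ(11/d)·5^d.
Divisors of 11: 1, 11; μ(11/d) for each: -1, 1.
Σ = − 5^1 + 5^11 = 48828120.
N = 48828120/11 = 4438920.

4438920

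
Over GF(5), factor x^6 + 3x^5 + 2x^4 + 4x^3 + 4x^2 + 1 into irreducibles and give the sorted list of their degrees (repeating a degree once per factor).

1, 1, 2, 2

Write h(x) = x^6 + 3x^5 + 2x^4 + 4x^3 + 4x^2 + 1.
Roots in GF(5): h(0) = 1; h(1) = 0 → root; h(2) = 1; h(3) = 0 → root; h(4) = 1.
Linear factors from roots: (x + 4), (x + 2).
Complete factorization: h(x) = (x + 2)·(x + 4)·(x^2 + 3)·(x^2 + 2x + 4).
Factor degrees with multiplicity: 1 + 1 + 2 + 2 = 6.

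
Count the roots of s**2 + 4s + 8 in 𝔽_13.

2

Write P(s) = s**2 + 4s + 8.
Evaluate at each of the 13 elements of 𝔽_13:
P(0) = 8; P(1) = 0 → root; P(2) = 7; P(3) = 3; P(4) = 1; P(5) = 1; P(6) = 3; P(7) = 7; P(8) = 0 → root; P(9) = 8; P(10) = 5; P(11) = 4; P(12) = 5.
Roots: {1, 8}.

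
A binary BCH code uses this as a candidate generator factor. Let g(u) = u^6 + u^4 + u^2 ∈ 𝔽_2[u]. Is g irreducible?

No

Check for roots in 𝔽_2: g(0) = 0 → root; g(1) = 1.
g(0) = 0, so (u) divides g(u); g is reducible.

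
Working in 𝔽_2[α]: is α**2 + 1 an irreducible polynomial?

Write h(α) = α**2 + 1.
Check for roots in 𝔽_2: h(0) = 1; h(1) = 0 → root.
h(1) = 0, so (α − 1) divides h(α); h is reducible.

No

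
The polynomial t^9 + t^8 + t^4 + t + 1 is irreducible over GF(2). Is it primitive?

Yes

Write f(t) = t^9 + t^8 + t^4 + t + 1.
|GF(2^9)^×| = 2^9 − 1 = 511. Prime factorization: 511 = 7·73.
f is primitive ⇔ t has order 511 in GF(2)[t]/(f), i.e. t^(511/q) ≠ 1 for each prime q | 511.
t^(73) mod f = t^4 + t^3 + t + 1.
t^(7) mod f = t^7.
None equal 1, so t has full order 511; f is primitive.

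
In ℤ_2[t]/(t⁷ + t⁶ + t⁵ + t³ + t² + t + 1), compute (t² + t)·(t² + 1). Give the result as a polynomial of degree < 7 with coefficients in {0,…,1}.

t^4 + t^3 + t^2 + t

Multiply in ℤ_2[t]: (t² + t)·(t² + 1) = t⁴ + t³ + t² + t.
Reduced: t⁴ + t³ + t² + t.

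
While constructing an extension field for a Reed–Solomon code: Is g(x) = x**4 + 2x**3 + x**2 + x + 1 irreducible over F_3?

Check for roots in F_3: g(0) = 1; g(1) = 0 → root; g(2) = 0 → root.
g(1) = 0, so (x − 1) divides g(x); g is reducible.

No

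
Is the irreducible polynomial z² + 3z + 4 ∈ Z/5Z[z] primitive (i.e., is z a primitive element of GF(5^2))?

No

Write f(z) = z² + 3z + 4.
|GF(5^2)^×| = 5^2 − 1 = 24. Prime factorization: 24 = 2^3·3.
f is primitive ⇔ z has order 24 in GF(5)[z]/(f), i.e. z^(24/q) ≠ 1 for each prime q | 24.
z^(12) mod f = 1
z^(8) mod f = 3z + 4.
Since z^(12) = 1, the order of z divides 12 < 24; not primitive.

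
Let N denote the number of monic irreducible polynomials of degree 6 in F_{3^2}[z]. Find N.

88440

x^(9^6) − x is the product of all monic irreducibles of degree dividing 6; Möbius inversion gives N = (1/6) Σ μ(6/d)·9^d.
Divisors of 6: 1, 2, 3, 6; μ(6/d) for each: 1, -1, -1, 1.
Σ = 9^1 − 9^2 − 9^3 + 9^6 = 530640.
N = 530640/6 = 88440.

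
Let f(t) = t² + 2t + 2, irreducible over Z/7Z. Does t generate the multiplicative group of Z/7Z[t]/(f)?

|GF(7^2)^×| = 7^2 − 1 = 48. Prime factorization: 48 = 2^4·3.
f is primitive ⇔ t has order 48 in GF(7)[t]/(f), i.e. t^(48/q) ≠ 1 for each prime q | 48.
t^(24) mod f = 1
t^(16) mod f = 4.
Since t^(24) = 1, the order of t divides 24 < 48; not primitive.

No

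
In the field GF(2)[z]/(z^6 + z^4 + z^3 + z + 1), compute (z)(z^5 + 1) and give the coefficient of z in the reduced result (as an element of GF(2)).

Multiply in GF(2)[z]: (z)·(z^5 + 1) = z^6 + z.
Reduce using z^6 ≡ z^4 + z^3 + z + 1 (mod z^6 + z^4 + z^3 + z + 1).
Reduced: z^4 + z^3 + 1.

0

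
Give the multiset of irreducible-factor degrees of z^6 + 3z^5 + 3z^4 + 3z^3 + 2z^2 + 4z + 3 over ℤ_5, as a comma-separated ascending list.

1, 2, 3

Write g(z) = z^6 + 3z^5 + 3z^4 + 3z^3 + 2z^2 + 4z + 3.
Roots in ℤ_5: g(0) = 3; g(1) = 4; g(2) = 1; g(3) = 0 → root; g(4) = 4.
Linear factors from roots: (z + 2).
Complete factorization: g(z) = (z + 2)·(z^2 + z + 2)·(z^3 + 4z + 2).
Factor degrees with multiplicity: 1 + 2 + 3 = 6.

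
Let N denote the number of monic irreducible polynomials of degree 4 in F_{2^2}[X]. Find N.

60

By the necklace-counting formula, N_4(4) = (1/4) Σ_{d|4} μ(4/d)·4^d.
Divisors of 4: 1, 2, 4; μ(4/d) for each: 0, -1, 1.
Σ = − 4^2 + 4^4 = 240.
N = 240/4 = 60.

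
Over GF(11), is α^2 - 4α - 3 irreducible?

Write f(α) = α^2 - 4α - 3.
Check each element of GF(11) for a root: f(0)=8, f(1)=5, f(2)=4, f(3)=5, f(4)=8, f(5)=2, f(6)=9, f(7)=7, f(8)=7, f(9)=9, f(10)=2.
No roots. A degree-2 polynomial over a field with no linear factor is irreducible.

Yes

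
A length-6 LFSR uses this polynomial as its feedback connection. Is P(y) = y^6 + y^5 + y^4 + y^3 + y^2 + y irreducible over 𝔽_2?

No

Check for roots in 𝔽_2: P(0) = 0 → root; P(1) = 0 → root.
P(0) = 0, so (y) divides P(y); P is reducible.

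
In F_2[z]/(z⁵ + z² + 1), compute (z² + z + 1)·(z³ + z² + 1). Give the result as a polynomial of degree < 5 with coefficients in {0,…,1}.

z^2 + z

Multiply in F_2[z]: (z² + z + 1)·(z³ + z² + 1) = z⁵ + z + 1.
Reduce using z⁵ ≡ z² + 1 (mod z⁵ + z² + 1).
Reduced: z² + z.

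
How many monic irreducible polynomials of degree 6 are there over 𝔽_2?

By the necklace-counting formula, N_2(6) = (1/6) Σ_{d|6} μ(6/d)·2^d.
Divisors of 6: 1, 2, 3, 6; μ(6/d) for each: 1, -1, -1, 1.
Σ = 2^1 − 2^2 − 2^3 + 2^6 = 54.
N = 54/6 = 9.

9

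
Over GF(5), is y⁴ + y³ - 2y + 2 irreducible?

Yes

Write f(y) = y⁴ + y³ - 2y + 2.
Check for roots in GF(5): f(0) = 2; f(1) = 2; f(2) = 2; f(3) = 4; f(4) = 4.
No roots, so no linear factors.
Degree-2 irreducible divisors: test the 10 monic irreducibles of degree 2 over GF(5).
None of them divide f (all give nonzero remainder).
No irreducible factor of degree ≤ 2 exists, so f is irreducible over GF(5).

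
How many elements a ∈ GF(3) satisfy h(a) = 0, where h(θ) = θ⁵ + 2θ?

3

Evaluate at each of the 3 elements of GF(3):
h(0) = 0 → root; h(1) = 0 → root; h(2) = 0 → root.
Roots: {0, 1, 2}.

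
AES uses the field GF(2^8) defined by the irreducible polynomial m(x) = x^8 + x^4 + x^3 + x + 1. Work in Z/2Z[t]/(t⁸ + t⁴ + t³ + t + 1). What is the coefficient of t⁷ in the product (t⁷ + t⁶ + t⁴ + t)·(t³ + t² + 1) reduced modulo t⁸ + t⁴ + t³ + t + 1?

Multiply in Z/2Z[t]: (t⁷ + t⁶ + t⁴ + t)·(t³ + t² + 1) = t¹⁰ + t⁸ + t³ + t.
Reduce using t⁸ ≡ t⁴ + t³ + t + 1 (mod t⁸ + t⁴ + t³ + t + 1).
Reduced: t⁶ + t⁵ + t⁴ + t³ + t² + 1.

0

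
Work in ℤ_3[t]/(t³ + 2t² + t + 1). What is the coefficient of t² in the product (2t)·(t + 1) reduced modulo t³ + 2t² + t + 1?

Multiply in ℤ_3[t]: (2t)·(t + 1) = 2t² + 2t.
Reduced: 2t² + 2t.

2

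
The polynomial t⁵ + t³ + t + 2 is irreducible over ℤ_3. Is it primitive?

Write f(t) = t⁵ + t³ + t + 2.
|GF(3^5)^×| = 3^5 − 1 = 242. Prime factorization: 242 = 2·11^2.
f is primitive ⇔ t has order 242 in GF(3)[t]/(f), i.e. t^(242/q) ≠ 1 for each prime q | 242.
t^(121) mod f = 1
t^(22) mod f = t⁴ + t² + 2.
Since t^(121) = 1, the order of t divides 121 < 242; not primitive.

No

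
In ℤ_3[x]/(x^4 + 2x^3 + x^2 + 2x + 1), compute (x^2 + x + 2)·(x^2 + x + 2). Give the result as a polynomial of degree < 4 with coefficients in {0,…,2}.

Multiply in ℤ_3[x]: (x^2 + x + 2)·(x^2 + x + 2) = x^4 + 2x^3 + 2x^2 + x + 1.
Reduce using x^4 ≡ x^3 + 2x^2 + x + 2 (mod x^4 + 2x^3 + x^2 + 2x + 1).
Reduced: x^2 + 2x.

x^2 + 2x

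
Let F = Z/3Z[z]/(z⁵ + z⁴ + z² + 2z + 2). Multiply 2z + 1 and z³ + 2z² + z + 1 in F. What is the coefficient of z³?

Multiply in Z/3Z[z]: (2z + 1)·(z³ + 2z² + z + 1) = 2z⁴ + 2z³ + z² + 1.
Reduced: 2z⁴ + 2z³ + z² + 1.

2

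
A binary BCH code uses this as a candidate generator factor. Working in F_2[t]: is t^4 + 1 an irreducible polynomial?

Write g(t) = t^4 + 1.
Check for roots in F_2: g(0) = 1; g(1) = 0 → root.
g(1) = 0, so (t − 1) divides g(t); g is reducible.

No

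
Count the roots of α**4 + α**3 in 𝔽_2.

Write h(α) = α**4 + α**3.
Evaluate at each of the 2 elements of 𝔽_2:
h(0) = 0 → root; h(1) = 0 → root.
Roots: {0, 1}.

2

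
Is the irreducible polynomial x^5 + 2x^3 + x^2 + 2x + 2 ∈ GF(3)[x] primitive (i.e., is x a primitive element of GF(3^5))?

No

Write f(x) = x^5 + 2x^3 + x^2 + 2x + 2.
|GF(3^5)^×| = 3^5 − 1 = 242. Prime factorization: 242 = 2·11^2.
f is primitive ⇔ x has order 242 in GF(3)[x]/(f), i.e. x^(242/q) ≠ 1 for each prime q | 242.
x^(121) mod f = 1
x^(22) mod f = 1
Since x^(121) = 1, the order of x divides 121 < 242; not primitive.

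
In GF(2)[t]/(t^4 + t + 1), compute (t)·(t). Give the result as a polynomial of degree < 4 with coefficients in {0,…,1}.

Multiply in GF(2)[t]: (t)·(t) = t^2.
Reduced: t^2.

t^2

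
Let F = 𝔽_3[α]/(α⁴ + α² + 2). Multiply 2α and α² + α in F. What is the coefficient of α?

0

Multiply in 𝔽_3[α]: (2α)·(α² + α) = 2α³ + 2α².
Reduced: 2α³ + 2α².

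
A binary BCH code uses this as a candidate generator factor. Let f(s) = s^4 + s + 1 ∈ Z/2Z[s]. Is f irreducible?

Yes

Check for roots in Z/2Z: f(0) = 1; f(1) = 1.
No roots, so no linear factors.
Monic irreducibles of degree 2 over GF(2): s^2 + s + 1.
None of them divide f (all give nonzero remainder).
No irreducible factor of degree ≤ 2 exists, so f is irreducible over GF(2).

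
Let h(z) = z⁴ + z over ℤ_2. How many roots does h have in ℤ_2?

Evaluate at each of the 2 elements of ℤ_2:
h(0) = 0 → root; h(1) = 0 → root.
Roots: {0, 1}.

2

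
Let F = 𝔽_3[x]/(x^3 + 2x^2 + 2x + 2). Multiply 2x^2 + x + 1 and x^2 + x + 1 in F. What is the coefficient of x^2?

2

Multiply in 𝔽_3[x]: (2x^2 + x + 1)·(x^2 + x + 1) = 2x^4 + x^2 + 2x + 1.
Reduce using x^3 ≡ x^2 + x + 1 (mod x^3 + 2x^2 + 2x + 2).
Reduced: 2x^2.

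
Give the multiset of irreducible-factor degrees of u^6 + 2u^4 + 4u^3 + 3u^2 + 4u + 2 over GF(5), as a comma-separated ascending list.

1, 1, 1, 1, 1, 1

Write h(u) = u^6 + 2u^4 + 4u^3 + 3u^2 + 4u + 2.
Roots in GF(5): h(0) = 2; h(1) = 1; h(2) = 0 → root; h(3) = 0 → root; h(4) = 0 → root.
Linear factors from roots: (u + 3), (u + 2), (u + 1).
Complete factorization: h(u) = (u + 1)·(u + 2)·(u + 3)^4.
Factor degrees with multiplicity: 1 + 1 + 1 + 1 + 1 + 1 = 6.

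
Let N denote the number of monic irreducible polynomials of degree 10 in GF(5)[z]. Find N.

x^(5^10) − x is the product of all monic irreducibles of degree dividing 10; Möbius inversion gives N = (1/10) Σ μ(10/d)·5^d.
Divisors of 10: 1, 2, 5, 10; μ(10/d) for each: 1, -1, -1, 1.
Σ = 5^1 − 5^2 − 5^5 + 5^10 = 9762480.
N = 9762480/10 = 976248.

976248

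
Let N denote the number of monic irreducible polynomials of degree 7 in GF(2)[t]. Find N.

18

Gauss's count: N_{2}(7) = (1/7) Σ_{d|7} μ(7/d)·2^d.
Divisors of 7: 1, 7; μ(7/d) for each: -1, 1.
Σ = − 2^1 + 2^7 = 126.
N = 126/7 = 18.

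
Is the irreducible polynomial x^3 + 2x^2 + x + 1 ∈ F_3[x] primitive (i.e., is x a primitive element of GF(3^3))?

Write f(x) = x^3 + 2x^2 + x + 1.
|GF(3^3)^×| = 3^3 − 1 = 26. Prime factorization: 26 = 2·13.
f is primitive ⇔ x has order 26 in GF(3)[x]/(f), i.e. x^(26/q) ≠ 1 for each prime q | 26.
x^(13) mod f = 2.
x^(2) mod f = x^2.
None equal 1, so x has full order 26; f is primitive.

Yes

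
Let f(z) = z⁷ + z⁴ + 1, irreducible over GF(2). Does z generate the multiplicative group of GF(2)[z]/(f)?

Yes

|GF(2^7)^×| = 2^7 − 1 = 127. Prime factorization: 127 = 127.
f is primitive ⇔ z has order 127 in GF(2)[z]/(f), i.e. z^(127/q) ≠ 1 for each prime q | 127.
z^(1) mod f = z.
None equal 1, so z has full order 127; f is primitive.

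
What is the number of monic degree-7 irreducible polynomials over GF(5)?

x^(5^7) − x is the product of all monic irreducibles of degree dividing 7; Möbius inversion gives N = (1/7) Σ μ(7/d)·5^d.
Divisors of 7: 1, 7; μ(7/d) for each: -1, 1.
Σ = − 5^1 + 5^7 = 78120.
N = 78120/7 = 11160.

11160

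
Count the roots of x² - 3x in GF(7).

Write f(x) = x² - 3x.
Evaluate at each of the 7 elements of GF(7):
f(0) = 0 → root; f(1) = 5; f(2) = 5; f(3) = 0 → root; f(4) = 4; f(5) = 3; f(6) = 4.
Roots: {0, 3}.

2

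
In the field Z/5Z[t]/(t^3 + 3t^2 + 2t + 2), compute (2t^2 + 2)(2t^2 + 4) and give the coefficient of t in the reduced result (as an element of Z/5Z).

Multiply in Z/5Z[t]: (2t^2 + 2)·(2t^2 + 4) = 4t^4 + 2t^2 + 3.
Reduce using t^3 ≡ 2t^2 + 3t + 3 (mod t^3 + 3t^2 + 2t + 2).
Reduced: t + 2.

1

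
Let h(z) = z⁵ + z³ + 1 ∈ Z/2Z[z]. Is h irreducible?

Yes

Check for roots in Z/2Z: h(0) = 1; h(1) = 1.
No roots, so no linear factors.
Monic irreducibles of degree 2 over GF(2): z² + z + 1.
None of them divide h (all give nonzero remainder).
No irreducible factor of degree ≤ 2 exists, so h is irreducible over GF(2).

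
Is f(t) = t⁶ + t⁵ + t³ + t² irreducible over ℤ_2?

Check for roots in ℤ_2: f(0) = 0 → root; f(1) = 0 → root.
f(0) = 0, so (t) divides f(t); f is reducible.

No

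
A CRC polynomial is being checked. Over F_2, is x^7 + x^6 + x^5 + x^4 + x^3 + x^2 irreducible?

Write f(x) = x^7 + x^6 + x^5 + x^4 + x^3 + x^2.
Check for roots in F_2: f(0) = 0 → root; f(1) = 0 → root.
f(0) = 0, so (x) divides f(x); f is reducible.

No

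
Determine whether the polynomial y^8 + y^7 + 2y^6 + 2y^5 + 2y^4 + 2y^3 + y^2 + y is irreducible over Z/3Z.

Write f(y) = y^8 + y^7 + 2y^6 + 2y^5 + 2y^4 + 2y^3 + y^2 + y.
Check for roots in Z/3Z: f(0) = 0 → root; f(1) = 0 → root; f(2) = 0 → root.
f(0) = 0, so (y) divides f(y); f is reducible.

No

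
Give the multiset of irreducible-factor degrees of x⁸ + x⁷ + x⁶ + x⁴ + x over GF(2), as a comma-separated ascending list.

Write h(x) = x⁸ + x⁷ + x⁶ + x⁴ + x.
Roots in GF(2): h(0) = 0 → root; h(1) = 1.
Linear factors from roots: (x).
Complete factorization: h(x) = (x)·(x² + x + 1)^2·(x³ + x² + 1).
Factor degrees with multiplicity: 1 + 2 + 2 + 3 = 8.

1, 2, 2, 3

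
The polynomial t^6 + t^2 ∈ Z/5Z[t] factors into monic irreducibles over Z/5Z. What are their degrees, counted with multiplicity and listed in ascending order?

Write g(t) = t^6 + t^2.
Roots in Z/5Z: g(0) = 0 → root; g(1) = 2; g(2) = 3; g(3) = 3; g(4) = 2.
Linear factors from roots: (t).
Complete factorization: g(t) = (t)^2·(t^2 + 2)·(t^2 + 3).
Factor degrees with multiplicity: 1 + 1 + 2 + 2 = 6.

1, 1, 2, 2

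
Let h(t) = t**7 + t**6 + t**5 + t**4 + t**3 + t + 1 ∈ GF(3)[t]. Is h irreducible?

Check for roots in GF(3): h(0) = 1; h(1) = 1; h(2) = 2.
No roots, so no linear factors.
Monic irreducibles of degree 2 over GF(3): t**2 + 1, t**2 + t - 1, t**2 - t - 1.
None of them divide h (all give nonzero remainder).
Degree-3 irreducible divisors: test the 8 monic irreducibles of degree 3 over GF(3).
None of them divide h (all give nonzero remainder).
No irreducible factor of degree ≤ 3 exists, so h is irreducible over GF(3).

Yes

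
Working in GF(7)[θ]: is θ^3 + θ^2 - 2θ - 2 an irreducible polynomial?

Write m(θ) = θ^3 + θ^2 - 2θ - 2.
Check for roots in GF(7): m(0) = 5; m(1) = 5; m(2) = 6; m(3) = 0 → root; m(4) = 0 → root; m(5) = 5; m(6) = 0 → root.
m(3) = 0, so (θ − 3) divides m(θ); m is reducible.

No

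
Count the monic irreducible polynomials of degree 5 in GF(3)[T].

x^(3^5) − x is the product of all monic irreducibles of degree dividing 5; Möbius inversion gives N = (1/5) Σ μ(5/d)·3^d.
Divisors of 5: 1, 5; μ(5/d) for each: -1, 1.
Σ = − 3^1 + 3^5 = 240.
N = 240/5 = 48.

48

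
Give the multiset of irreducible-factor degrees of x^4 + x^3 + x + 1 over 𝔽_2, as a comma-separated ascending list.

Write g(x) = x^4 + x^3 + x + 1.
Roots in 𝔽_2: g(0) = 1; g(1) = 0 → root.
Linear factors from roots: (x + 1).
Complete factorization: g(x) = (x + 1)^2·(x^2 + x + 1).
Factor degrees with multiplicity: 1 + 1 + 2 = 4.

1, 1, 2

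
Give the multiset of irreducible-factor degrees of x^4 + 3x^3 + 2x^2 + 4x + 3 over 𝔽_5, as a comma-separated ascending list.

Write h(x) = x^4 + 3x^3 + 2x^2 + 4x + 3.
Roots in 𝔽_5: h(0) = 3; h(1) = 3; h(2) = 4; h(3) = 0 → root; h(4) = 4.
Linear factors from roots: (x + 2).
Complete factorization: h(x) = (x + 2)^2·(x^2 + 4x + 2).
Factor degrees with multiplicity: 1 + 1 + 2 = 4.

1, 1, 2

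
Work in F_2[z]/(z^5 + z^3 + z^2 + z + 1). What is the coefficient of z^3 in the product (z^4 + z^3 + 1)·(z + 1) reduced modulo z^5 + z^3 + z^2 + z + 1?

Multiply in F_2[z]: (z^4 + z^3 + 1)·(z + 1) = z^5 + z^3 + z + 1.
Reduce using z^5 ≡ z^3 + z^2 + z + 1 (mod z^5 + z^3 + z^2 + z + 1).
Reduced: z^2.

0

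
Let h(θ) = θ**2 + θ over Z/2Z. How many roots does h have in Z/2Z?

Evaluate at each of the 2 elements of Z/2Z:
h(0) = 0 → root; h(1) = 0 → root.
Roots: {0, 1}.

2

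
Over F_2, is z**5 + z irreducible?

Write f(z) = z**5 + z.
Check for roots in F_2: f(0) = 0 → root; f(1) = 0 → root.
f(0) = 0, so (z) divides f(z); f is reducible.

No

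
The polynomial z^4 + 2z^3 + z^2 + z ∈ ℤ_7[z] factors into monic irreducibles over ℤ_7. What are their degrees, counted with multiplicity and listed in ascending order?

Write g(z) = z^4 + 2z^3 + z^2 + z.
Linear factors from roots: (z), (z - 3).
Complete factorization: g(z) = (z)·(z - 3)·(z^2 - 2z + 2).
Factor degrees with multiplicity: 1 + 1 + 2 = 4.

1, 1, 2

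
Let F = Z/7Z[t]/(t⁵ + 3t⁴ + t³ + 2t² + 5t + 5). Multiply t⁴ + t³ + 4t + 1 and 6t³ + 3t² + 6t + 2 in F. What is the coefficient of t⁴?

Multiply in Z/7Z[t]: (t⁴ + t³ + 4t + 1)·(6t³ + 3t² + 6t + 2) = 6t⁷ + 2t⁶ + 2t⁵ + 4t⁴ + 6t³ + 6t² + 2.
Reduce using t⁵ ≡ 4t⁴ + 6t³ + 5t² + 2t + 2 (mod t⁵ + 3t⁴ + t³ + 2t² + 5t + 5).
Reduced: 2t⁴ + 6t³ + 3t² + 6.

2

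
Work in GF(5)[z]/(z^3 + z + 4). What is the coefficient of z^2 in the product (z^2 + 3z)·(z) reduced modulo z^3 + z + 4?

3

Multiply in GF(5)[z]: (z^2 + 3z)·(z) = z^3 + 3z^2.
Reduce using z^3 ≡ 4z + 1 (mod z^3 + z + 4).
Reduced: 3z^2 + 4z + 1.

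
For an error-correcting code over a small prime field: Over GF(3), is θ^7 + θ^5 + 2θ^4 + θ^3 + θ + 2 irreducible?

Write g(θ) = θ^7 + θ^5 + 2θ^4 + θ^3 + θ + 2.
Check for roots in GF(3): g(0) = 2; g(1) = 2; g(2) = 0 → root.
g(2) = 0, so (θ − 2) divides g(θ); g is reducible.

No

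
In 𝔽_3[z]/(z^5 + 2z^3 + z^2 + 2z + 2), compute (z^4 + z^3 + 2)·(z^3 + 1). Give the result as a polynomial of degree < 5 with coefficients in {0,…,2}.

z^4 + z^3 + z^2 + 2z

Multiply in 𝔽_3[z]: (z^4 + z^3 + 2)·(z^3 + 1) = z^7 + z^6 + z^4 + 2.
Reduce using z^5 ≡ z^3 + 2z^2 + z + 1 (mod z^5 + 2z^3 + z^2 + 2z + 2).
Reduced: z^4 + z^3 + z^2 + 2z.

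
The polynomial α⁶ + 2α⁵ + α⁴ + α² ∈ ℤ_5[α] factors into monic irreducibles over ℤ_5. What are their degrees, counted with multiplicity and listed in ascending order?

Write f(α) = α⁶ + 2α⁵ + α⁴ + α².
Roots in ℤ_5: f(0) = 0 → root; f(1) = 0 → root; f(2) = 3; f(3) = 0 → root; f(4) = 1.
Linear factors from roots: (α), (α + 4), (α + 2).
Complete factorization: f(α) = (α + 2)·(α + 4)·(α)^2·(α² + α + 2).
Factor degrees with multiplicity: 1 + 1 + 1 + 1 + 2 = 6.

1, 1, 1, 1, 2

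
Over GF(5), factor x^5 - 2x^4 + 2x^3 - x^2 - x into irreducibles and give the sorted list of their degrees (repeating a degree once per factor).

1, 1, 1, 1, 1

Write g(x) = x^5 - 2x^4 + 2x^3 - x^2 - x.
Roots in GF(5): g(0) = 0 → root; g(1) = 4; g(2) = 0 → root; g(3) = 3; g(4) = 0 → root.
Linear factors from roots: (x), (x - 2), (x + 1).
Complete factorization: g(x) = (x)·(x + 1)^2·(x - 2)^2.
Factor degrees with multiplicity: 1 + 1 + 1 + 1 + 1 = 5.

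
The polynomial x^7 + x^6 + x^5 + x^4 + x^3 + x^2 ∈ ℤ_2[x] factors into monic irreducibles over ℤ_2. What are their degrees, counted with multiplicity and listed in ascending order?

1, 1, 1, 2, 2

Write g(x) = x^7 + x^6 + x^5 + x^4 + x^3 + x^2.
Roots in ℤ_2: g(0) = 0 → root; g(1) = 0 → root.
Linear factors from roots: (x), (x + 1).
Complete factorization: g(x) = (x + 1)·(x)^2·(x^2 + x + 1)^2.
Factor degrees with multiplicity: 1 + 1 + 1 + 2 + 2 = 7.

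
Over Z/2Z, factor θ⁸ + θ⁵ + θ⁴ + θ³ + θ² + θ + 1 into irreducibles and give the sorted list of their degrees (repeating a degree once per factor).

8

Write f(θ) = θ⁸ + θ⁵ + θ⁴ + θ³ + θ² + θ + 1.
Roots in Z/2Z: f(0) = 1; f(1) = 1.
Complete factorization: f(θ) = (θ⁸ + θ⁵ + θ⁴ + θ³ + θ² + θ + 1).
Factor degrees with multiplicity: 8 = 8.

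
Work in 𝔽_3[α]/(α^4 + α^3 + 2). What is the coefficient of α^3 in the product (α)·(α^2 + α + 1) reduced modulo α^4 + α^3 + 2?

1

Multiply in 𝔽_3[α]: (α)·(α^2 + α + 1) = α^3 + α^2 + α.
Reduced: α^3 + α^2 + α.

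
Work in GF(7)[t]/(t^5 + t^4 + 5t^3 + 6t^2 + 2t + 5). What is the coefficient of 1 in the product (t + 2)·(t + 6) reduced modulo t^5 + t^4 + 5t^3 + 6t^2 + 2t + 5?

Multiply in GF(7)[t]: (t + 2)·(t + 6) = t^2 + t + 5.
Reduced: t^2 + t + 5.

5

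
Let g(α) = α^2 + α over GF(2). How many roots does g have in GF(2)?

Evaluate at each of the 2 elements of GF(2):
g(0) = 0 → root; g(1) = 0 → root.
Roots: {0, 1}.

2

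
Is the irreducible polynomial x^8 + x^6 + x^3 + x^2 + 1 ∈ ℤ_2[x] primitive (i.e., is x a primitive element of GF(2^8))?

Write f(x) = x^8 + x^6 + x^3 + x^2 + 1.
|GF(2^8)^×| = 2^8 − 1 = 255. Prime factorization: 255 = 3·5·17.
f is primitive ⇔ x has order 255 in GF(2)[x]/(f), i.e. x^(255/q) ≠ 1 for each prime q | 255.
x^(85) mod f = x^4 + x^3 + x^2.
x^(51) mod f = x^7 + x^5.
x^(15) mod f = x^6 + x^5 + x^4 + x^3 + x^2.
None equal 1, so x has full order 255; f is primitive.

Yes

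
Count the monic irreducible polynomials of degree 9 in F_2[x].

56

The number of monic irreducibles of degree 9 over GF(2) is (1/9)·Σ_{d∣9} μ(9/d) 2^d.
Divisors of 9: 1, 3, 9; μ(9/d) for each: 0, -1, 1.
Σ = − 2^3 + 2^9 = 504.
N = 504/9 = 56.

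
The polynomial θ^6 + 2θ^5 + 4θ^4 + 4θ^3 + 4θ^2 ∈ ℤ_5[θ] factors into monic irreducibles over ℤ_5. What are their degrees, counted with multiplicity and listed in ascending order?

Write f(θ) = θ^6 + 2θ^5 + 4θ^4 + 4θ^3 + 4θ^2.
Roots in ℤ_5: f(0) = 0 → root; f(1) = 0 → root; f(2) = 0 → root; f(3) = 3; f(4) = 3.
Linear factors from roots: (θ), (θ + 4), (θ + 3).
Complete factorization: f(θ) = (θ + 3)·(θ + 4)·(θ)^2·(θ^2 + 2).
Factor degrees with multiplicity: 1 + 1 + 1 + 1 + 2 = 6.

1, 1, 1, 1, 2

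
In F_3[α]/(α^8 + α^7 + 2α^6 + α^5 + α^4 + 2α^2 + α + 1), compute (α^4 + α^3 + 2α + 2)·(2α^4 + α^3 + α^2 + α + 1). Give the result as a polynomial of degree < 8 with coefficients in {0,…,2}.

α^7 + α^6 + α^5 + 2α^3 + 2α

Multiply in F_3[α]: (α^4 + α^3 + 2α + 2)·(2α^4 + α^3 + α^2 + α + 1) = 2α^8 + 2α^6 + 2α^4 + 2α^3 + α^2 + α + 2.
Reduce using α^8 ≡ 2α^7 + α^6 + 2α^5 + 2α^4 + α^2 + 2α + 2 (mod α^8 + α^7 + 2α^6 + α^5 + α^4 + 2α^2 + α + 1).
Reduced: α^7 + α^6 + α^5 + 2α^3 + 2α.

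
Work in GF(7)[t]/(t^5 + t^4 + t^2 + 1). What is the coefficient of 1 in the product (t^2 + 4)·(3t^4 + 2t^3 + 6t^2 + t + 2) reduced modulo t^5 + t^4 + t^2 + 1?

Multiply in GF(7)[t]: (t^2 + 4)·(3t^4 + 2t^3 + 6t^2 + t + 2) = 3t^6 + 2t^5 + 4t^4 + 2t^3 + 5t^2 + 4t + 1.
Reduce using t^5 ≡ 6t^4 + 6t^2 + 6 (mod t^5 + t^4 + t^2 + 1).
Reduced: 5t^4 + 6t^3 + 6t^2 + t + 2.

2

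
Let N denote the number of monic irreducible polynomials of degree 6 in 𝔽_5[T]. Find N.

x^(5^6) − x is the product of all monic irreducibles of degree dividing 6; Möbius inversion gives N = (1/6) Σ μ(6/d)·5^d.
Divisors of 6: 1, 2, 3, 6; μ(6/d) for each: 1, -1, -1, 1.
Σ = 5^1 − 5^2 − 5^3 + 5^6 = 15480.
N = 15480/6 = 2580.

2580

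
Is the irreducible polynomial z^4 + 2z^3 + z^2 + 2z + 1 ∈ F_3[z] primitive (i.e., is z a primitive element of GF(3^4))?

Write f(z) = z^4 + 2z^3 + z^2 + 2z + 1.
|GF(3^4)^×| = 3^4 − 1 = 80. Prime factorization: 80 = 2^4·5.
f is primitive ⇔ z has order 80 in GF(3)[z]/(f), i.e. z^(80/q) ≠ 1 for each prime q | 80.
z^(40) mod f = 1
z^(16) mod f = 2z.
Since z^(40) = 1, the order of z divides 40 < 80; not primitive.

No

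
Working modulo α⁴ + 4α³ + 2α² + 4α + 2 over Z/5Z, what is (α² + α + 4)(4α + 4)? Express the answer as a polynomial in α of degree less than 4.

Multiply in Z/5Z[α]: (α² + α + 4)·(4α + 4) = 4α³ + 3α² + 1.
Reduced: 4α³ + 3α² + 1.

4α^3 + 3α^2 + 1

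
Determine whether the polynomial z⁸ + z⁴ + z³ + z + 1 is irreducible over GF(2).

Write h(z) = z⁸ + z⁴ + z³ + z + 1.
Check for roots in GF(2): h(0) = 1; h(1) = 1.
No roots, so no linear factors.
Monic irreducibles of degree 2 over GF(2): z² + z + 1.
None of them divide h (all give nonzero remainder).
Monic irreducibles of degree 3 over GF(2): z³ + z + 1, z³ + z² + 1.
None of them divide h (all give nonzero remainder).
Monic irreducibles of degree 4 over GF(2): z⁴ + z + 1, z⁴ + z³ + 1, z⁴ + z³ + z² + z + 1.
None of them divide h (all give nonzero remainder).
No irreducible factor of degree ≤ 4 exists, so h is irreducible over GF(2).

Yes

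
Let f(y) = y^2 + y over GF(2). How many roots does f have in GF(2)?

2

Evaluate at each of the 2 elements of GF(2):
f(0) = 0 → root; f(1) = 0 → root.
Roots: {0, 1}.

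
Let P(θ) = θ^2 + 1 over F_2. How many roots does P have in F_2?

1

Evaluate at each of the 2 elements of F_2:
P(0) = 1; P(1) = 0 → root.
Roots: {1}.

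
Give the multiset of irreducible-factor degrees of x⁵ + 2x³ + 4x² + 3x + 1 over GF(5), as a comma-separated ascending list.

Write g(x) = x⁵ + 2x³ + 4x² + 3x + 1.
Roots in GF(5): g(0) = 1; g(1) = 1; g(2) = 1; g(3) = 3; g(4) = 4.
Complete factorization: g(x) = (x⁵ + 2x³ + 4x² + 3x + 1).
Factor degrees with multiplicity: 5 = 5.

5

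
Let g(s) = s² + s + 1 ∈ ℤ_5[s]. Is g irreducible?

Yes

Check for roots in ℤ_5: g(0) = 1; g(1) = 3; g(2) = 2; g(3) = 3; g(4) = 1.
No roots. A degree-2 polynomial over a field with no linear factor is irreducible.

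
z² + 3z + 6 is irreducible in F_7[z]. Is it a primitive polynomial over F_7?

Write f(z) = z² + 3z + 6.
|GF(7^2)^×| = 7^2 − 1 = 48. Prime factorization: 48 = 2^4·3.
f is primitive ⇔ z has order 48 in GF(7)[z]/(f), i.e. z^(48/q) ≠ 1 for each prime q | 48.
z^(24) mod f = 6.
z^(16) mod f = 1
Since z^(16) = 1, the order of z divides 16 < 48; not primitive.

No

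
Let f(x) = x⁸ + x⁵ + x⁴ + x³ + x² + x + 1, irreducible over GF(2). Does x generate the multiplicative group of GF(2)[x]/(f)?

|GF(2^8)^×| = 2^8 − 1 = 255. Prime factorization: 255 = 3·5·17.
f is primitive ⇔ x has order 255 in GF(2)[x]/(f), i.e. x^(255/q) ≠ 1 for each prime q | 255.
x^(85) mod f = 1
x^(51) mod f = x⁷ + x⁵ + x³ + x² + x + 1.
x^(15) mod f = x⁶ + x³ + x + 1.
Since x^(85) = 1, the order of x divides 85 < 255; not primitive.

No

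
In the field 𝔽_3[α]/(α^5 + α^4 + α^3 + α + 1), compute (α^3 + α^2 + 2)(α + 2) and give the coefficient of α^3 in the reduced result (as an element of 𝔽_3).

0

Multiply in 𝔽_3[α]: (α^3 + α^2 + 2)·(α + 2) = α^4 + 2α^2 + 2α + 1.
Reduced: α^4 + 2α^2 + 2α + 1.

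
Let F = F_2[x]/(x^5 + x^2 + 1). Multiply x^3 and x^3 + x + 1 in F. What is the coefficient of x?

1

Multiply in F_2[x]: (x^3)·(x^3 + x + 1) = x^6 + x^4 + x^3.
Reduce using x^5 ≡ x^2 + 1 (mod x^5 + x^2 + 1).
Reduced: x^4 + x.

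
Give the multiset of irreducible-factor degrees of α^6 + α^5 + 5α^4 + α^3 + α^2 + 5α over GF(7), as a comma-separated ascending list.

1, 1, 1, 1, 1, 1

Write f(α) = α^6 + α^5 + 5α^4 + α^3 + α^2 + 5α.
Linear factors from roots: (α), (α + 6), (α + 4), (α + 2), (α + 1).
Complete factorization: f(α) = (α)·(α + 1)·(α + 4)·(α + 6)·(α + 2)^2.
Factor degrees with multiplicity: 1 + 1 + 1 + 1 + 1 + 1 = 6.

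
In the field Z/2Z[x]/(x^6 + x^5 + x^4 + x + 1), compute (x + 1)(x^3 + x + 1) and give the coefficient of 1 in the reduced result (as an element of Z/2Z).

Multiply in Z/2Z[x]: (x + 1)·(x^3 + x + 1) = x^4 + x^3 + x^2 + 1.
Reduced: x^4 + x^3 + x^2 + 1.

1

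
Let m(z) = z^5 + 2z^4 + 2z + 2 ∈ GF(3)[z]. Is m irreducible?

Yes

Check for roots in GF(3): m(0) = 2; m(1) = 1; m(2) = 1.
No roots, so no linear factors.
Monic irreducibles of degree 2 over GF(3): z^2 + 1, z^2 + z + 2, z^2 + 2z + 2.
None of them divide m (all give nonzero remainder).
No irreducible factor of degree ≤ 2 exists, so m is irreducible over GF(3).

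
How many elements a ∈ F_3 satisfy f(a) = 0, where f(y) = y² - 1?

Evaluate at each of the 3 elements of F_3:
f(0) = 2; f(1) = 0 → root; f(2) = 0 → root.
Roots: {1, 2}.

2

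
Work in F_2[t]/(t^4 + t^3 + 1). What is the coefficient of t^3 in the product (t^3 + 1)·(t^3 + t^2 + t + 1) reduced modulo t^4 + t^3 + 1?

Multiply in F_2[t]: (t^3 + 1)·(t^3 + t^2 + t + 1) = t^6 + t^5 + t^4 + t^2 + t + 1.
Reduce using t^4 ≡ t^3 + 1 (mod t^4 + t^3 + 1).
Reduced: t^3 + t.

1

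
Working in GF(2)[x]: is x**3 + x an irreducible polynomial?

No

Write m(x) = x**3 + x.
Check for roots in GF(2): m(0) = 0 → root; m(1) = 0 → root.
m(0) = 0, so (x) divides m(x); m is reducible.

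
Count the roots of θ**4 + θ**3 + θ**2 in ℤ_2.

Write P(θ) = θ**4 + θ**3 + θ**2.
Evaluate at each of the 2 elements of ℤ_2:
P(0) = 0 → root; P(1) = 1.
Roots: {0}.

1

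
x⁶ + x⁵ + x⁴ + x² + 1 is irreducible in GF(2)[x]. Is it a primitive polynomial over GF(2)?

Write f(x) = x⁶ + x⁵ + x⁴ + x² + 1.
|GF(2^6)^×| = 2^6 − 1 = 63. Prime factorization: 63 = 3^2·7.
f is primitive ⇔ x has order 63 in GF(2)[x]/(f), i.e. x^(63/q) ≠ 1 for each prime q | 63.
x^(21) mod f = 1
x^(9) mod f = x³ + 1.
Since x^(21) = 1, the order of x divides 21 < 63; not primitive.

No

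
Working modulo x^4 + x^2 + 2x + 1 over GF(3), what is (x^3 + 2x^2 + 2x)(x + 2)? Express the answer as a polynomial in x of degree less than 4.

x^3 + 2x^2 + 2x + 2

Multiply in GF(3)[x]: (x^3 + 2x^2 + 2x)·(x + 2) = x^4 + x^3 + x.
Reduce using x^4 ≡ 2x^2 + x + 2 (mod x^4 + x^2 + 2x + 1).
Reduced: x^3 + 2x^2 + 2x + 2.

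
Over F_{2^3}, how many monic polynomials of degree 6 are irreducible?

The number of monic irreducibles of degree 6 over GF(8) is (1/6)·Σ_{d∣6} μ(6/d) 8^d.
Divisors of 6: 1, 2, 3, 6; μ(6/d) for each: 1, -1, -1, 1.
Σ = 8^1 − 8^2 − 8^3 + 8^6 = 261576.
N = 261576/6 = 43596.

43596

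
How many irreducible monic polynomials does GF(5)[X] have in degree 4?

By the necklace-counting formula, N_5(4) = (1/4) Σ_{d|4} μ(4/d)·5^d.
Divisors of 4: 1, 2, 4; μ(4/d) for each: 0, -1, 1.
Σ = − 5^2 + 5^4 = 600.
N = 600/4 = 150.

150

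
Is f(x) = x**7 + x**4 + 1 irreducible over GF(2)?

Check for roots in GF(2): f(0) = 1; f(1) = 1.
No roots, so no linear factors.
Monic irreducibles of degree 2 over GF(2): x**2 + x + 1.
None of them divide f (all give nonzero remainder).
Monic irreducibles of degree 3 over GF(2): x**3 + x + 1, x**3 + x**2 + 1.
None of them divide f (all give nonzero remainder).
No irreducible factor of degree ≤ 3 exists, so f is irreducible over GF(2).

Yes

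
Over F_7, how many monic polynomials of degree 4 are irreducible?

588

Gauss's count: N_{7}(4) = (1/4) Σ_{d|4} μ(4/d)·7^d.
Divisors of 4: 1, 2, 4; μ(4/d) for each: 0, -1, 1.
Σ = − 7^2 + 7^4 = 2352.
N = 2352/4 = 588.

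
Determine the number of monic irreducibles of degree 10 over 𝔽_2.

99

The number of monic irreducibles of degree 10 over GF(2) is (1/10)·Σ_{d∣10} μ(10/d) 2^d.
Divisors of 10: 1, 2, 5, 10; μ(10/d) for each: 1, -1, -1, 1.
Σ = 2^1 − 2^2 − 2^5 + 2^10 = 990.
N = 990/10 = 99.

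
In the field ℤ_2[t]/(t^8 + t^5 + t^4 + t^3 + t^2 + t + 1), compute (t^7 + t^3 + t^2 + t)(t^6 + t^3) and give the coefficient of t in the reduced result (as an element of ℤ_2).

Multiply in ℤ_2[t]: (t^7 + t^3 + t^2 + t)·(t^6 + t^3) = t^13 + t^10 + t^9 + t^8 + t^7 + t^6 + t^5 + t^4.
Reduce using t^8 ≡ t^5 + t^4 + t^3 + t^2 + t + 1 (mod t^8 + t^5 + t^4 + t^3 + t^2 + t + 1).
Reduced: t^4.

0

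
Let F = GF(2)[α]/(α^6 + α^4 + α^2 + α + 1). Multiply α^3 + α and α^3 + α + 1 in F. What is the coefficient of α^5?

0

Multiply in GF(2)[α]: (α^3 + α)·(α^3 + α + 1) = α^6 + α^3 + α^2 + α.
Reduce using α^6 ≡ α^4 + α^2 + α + 1 (mod α^6 + α^4 + α^2 + α + 1).
Reduced: α^4 + α^3 + 1.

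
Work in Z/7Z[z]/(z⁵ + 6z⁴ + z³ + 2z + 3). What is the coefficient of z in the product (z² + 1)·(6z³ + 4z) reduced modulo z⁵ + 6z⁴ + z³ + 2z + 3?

Multiply in Z/7Z[z]: (z² + 1)·(6z³ + 4z) = 6z⁵ + 3z³ + 4z.
Reduce using z⁵ ≡ z⁴ + 6z³ + 5z + 4 (mod z⁵ + 6z⁴ + z³ + 2z + 3).
Reduced: 6z⁴ + 4z³ + 6z + 3.

6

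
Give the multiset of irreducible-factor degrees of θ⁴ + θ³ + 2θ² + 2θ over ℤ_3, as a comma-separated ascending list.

1, 1, 1, 1

Write h(θ) = θ⁴ + θ³ + 2θ² + 2θ.
Roots in ℤ_3: h(0) = 0 → root; h(1) = 0 → root; h(2) = 0 → root.
Linear factors from roots: (θ), (θ + 2), (θ + 1).
Complete factorization: h(θ) = (θ)·(θ + 2)·(θ + 1)^2.
Factor degrees with multiplicity: 1 + 1 + 1 + 1 = 4.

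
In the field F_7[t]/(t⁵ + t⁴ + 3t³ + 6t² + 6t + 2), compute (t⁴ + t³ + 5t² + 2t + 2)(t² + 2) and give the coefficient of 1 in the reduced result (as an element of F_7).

Multiply in F_7[t]: (t⁴ + t³ + 5t² + 2t + 2)·(t² + 2) = t⁶ + t⁵ + 4t³ + 5t² + 4t + 4.
Reduce using t⁵ ≡ 6t⁴ + 4t³ + t² + t + 5 (mod t⁵ + t⁴ + 3t³ + 6t² + 6t + 2).
Reduced: 4t⁴ + 5t³ + 6t² + 2t + 4.

4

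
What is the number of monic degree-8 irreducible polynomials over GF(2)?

x^(2^8) − x is the product of all monic irreducibles of degree dividing 8; Möbius inversion gives N = (1/8) Σ μ(8/d)·2^d.
Divisors of 8: 1, 2, 4, 8; μ(8/d) for each: 0, 0, -1, 1.
Σ = − 2^4 + 2^8 = 240.
N = 240/8 = 30.

30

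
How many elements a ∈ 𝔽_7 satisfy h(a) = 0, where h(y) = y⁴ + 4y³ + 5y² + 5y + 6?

Evaluate at each of the 7 elements of 𝔽_7:
h(0) = 6; h(1) = 0 → root; h(2) = 0 → root; h(3) = 3; h(4) = 2; h(5) = 0 → root; h(6) = 3.
Roots: {1, 2, 5}.

3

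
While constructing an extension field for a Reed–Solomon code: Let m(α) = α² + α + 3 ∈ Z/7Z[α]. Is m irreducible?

Check for roots in Z/7Z: m(0) = 3; m(1) = 5; m(2) = 2; m(3) = 1; m(4) = 2; m(5) = 5; m(6) = 3.
No roots. A degree-2 polynomial over a field with no linear factor is irreducible.

Yes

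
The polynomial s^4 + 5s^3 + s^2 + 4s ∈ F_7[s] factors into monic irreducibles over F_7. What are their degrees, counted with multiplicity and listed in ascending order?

Write g(s) = s^4 + 5s^3 + s^2 + 4s.
Linear factors from roots: (s), (s + 2), (s + 1).
Complete factorization: g(s) = (s)·(s + 1)·(s + 2)^2.
Factor degrees with multiplicity: 1 + 1 + 1 + 1 = 4.

1, 1, 1, 1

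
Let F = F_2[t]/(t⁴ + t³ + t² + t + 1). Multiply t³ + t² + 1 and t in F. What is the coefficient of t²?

1

Multiply in F_2[t]: (t³ + t² + 1)·(t) = t⁴ + t³ + t.
Reduce using t⁴ ≡ t³ + t² + t + 1 (mod t⁴ + t³ + t² + t + 1).
Reduced: t² + 1.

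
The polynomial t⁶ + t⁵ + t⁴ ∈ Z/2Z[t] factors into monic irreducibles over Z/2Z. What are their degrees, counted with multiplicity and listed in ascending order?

Write h(t) = t⁶ + t⁵ + t⁴.
Roots in Z/2Z: h(0) = 0 → root; h(1) = 1.
Linear factors from roots: (t).
Complete factorization: h(t) = (t)^4·(t² + t + 1).
Factor degrees with multiplicity: 1 + 1 + 1 + 1 + 2 = 6.

1, 1, 1, 1, 2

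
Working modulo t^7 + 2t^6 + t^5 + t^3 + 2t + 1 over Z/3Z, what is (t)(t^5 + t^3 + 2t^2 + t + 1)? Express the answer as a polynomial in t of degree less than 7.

t^6 + t^4 + 2t^3 + t^2 + t

Multiply in Z/3Z[t]: (t)·(t^5 + t^3 + 2t^2 + t + 1) = t^6 + t^4 + 2t^3 + t^2 + t.
Reduced: t^6 + t^4 + 2t^3 + t^2 + t.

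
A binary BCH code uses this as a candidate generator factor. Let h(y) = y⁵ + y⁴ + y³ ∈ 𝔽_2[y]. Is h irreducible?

Check for roots in 𝔽_2: h(0) = 0 → root; h(1) = 1.
h(0) = 0, so (y) divides h(y); h is reducible.

No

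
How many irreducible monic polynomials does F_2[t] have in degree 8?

30

The number of monic irreducibles of degree 8 over GF(2) is (1/8)·Σ_{d∣8} μ(8/d) 2^d.
Divisors of 8: 1, 2, 4, 8; μ(8/d) for each: 0, 0, -1, 1.
Σ = − 2^4 + 2^8 = 240.
N = 240/8 = 30.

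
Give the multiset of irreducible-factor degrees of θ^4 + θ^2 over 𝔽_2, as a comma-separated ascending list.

Write h(θ) = θ^4 + θ^2.
Roots in 𝔽_2: h(0) = 0 → root; h(1) = 0 → root.
Linear factors from roots: (θ), (θ + 1).
Complete factorization: h(θ) = (θ)^2·(θ + 1)^2.
Factor degrees with multiplicity: 1 + 1 + 1 + 1 = 4.

1, 1, 1, 1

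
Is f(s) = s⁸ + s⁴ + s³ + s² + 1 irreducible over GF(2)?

Yes

Check for roots in GF(2): f(0) = 1; f(1) = 1.
No roots, so no linear factors.
Monic irreducibles of degree 2 over GF(2): s² + s + 1.
None of them divide f (all give nonzero remainder).
Monic irreducibles of degree 3 over GF(2): s³ + s + 1, s³ + s² + 1.
None of them divide f (all give nonzero remainder).
Monic irreducibles of degree 4 over GF(2): s⁴ + s + 1, s⁴ + s³ + 1, s⁴ + s³ + s² + s + 1.
None of them divide f (all give nonzero remainder).
No irreducible factor of degree ≤ 4 exists, so f is irreducible over GF(2).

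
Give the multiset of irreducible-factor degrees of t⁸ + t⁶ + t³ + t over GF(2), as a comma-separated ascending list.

Write h(t) = t⁸ + t⁶ + t³ + t.
Roots in GF(2): h(0) = 0 → root; h(1) = 0 → root.
Linear factors from roots: (t), (t + 1).
Complete factorization: h(t) = (t)·(t + 1)^3·(t⁴ + t³ + t² + t + 1).
Factor degrees with multiplicity: 1 + 1 + 1 + 1 + 4 = 8.

1, 1, 1, 1, 4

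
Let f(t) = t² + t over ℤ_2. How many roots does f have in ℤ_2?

2

Evaluate at each of the 2 elements of ℤ_2:
f(0) = 0 → root; f(1) = 0 → root.
Roots: {0, 1}.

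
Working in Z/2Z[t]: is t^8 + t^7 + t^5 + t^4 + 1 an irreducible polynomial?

Write P(t) = t^8 + t^7 + t^5 + t^4 + 1.
Check for roots in Z/2Z: P(0) = 1; P(1) = 1.
No roots, so no linear factors.
Monic irreducibles of degree 2 over GF(2): t^2 + t + 1.
None of them divide P (all give nonzero remainder).
Monic irreducibles of degree 3 over GF(2): t^3 + t + 1, t^3 + t^2 + 1.
None of them divide P (all give nonzero remainder).
Monic irreducibles of degree 4 over GF(2): t^4 + t + 1, t^4 + t^3 + 1, t^4 + t^3 + t^2 + t + 1.
None of them divide P (all give nonzero remainder).
No irreducible factor of degree ≤ 4 exists, so P is irreducible over GF(2).

Yes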